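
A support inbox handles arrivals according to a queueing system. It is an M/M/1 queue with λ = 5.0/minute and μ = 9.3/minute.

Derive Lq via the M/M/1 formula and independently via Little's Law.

Method 1 (direct): Lq = λ²/(μ(μ-λ)) = 25.00/(9.3 × 4.30) = 0.6252

Method 2 (Little's Law):
W = 1/(μ-λ) = 1/4.30 = 0.232558
Wq = W - 1/μ = 0.232558 - 0.107527 = 0.125031
Lq = λWq = 5.0 × 0.125031 = 0.6252 ✔ (matches Method 1)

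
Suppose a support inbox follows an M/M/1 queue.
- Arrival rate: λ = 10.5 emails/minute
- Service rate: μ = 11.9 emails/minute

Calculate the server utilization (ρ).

Server utilization: ρ = λ/μ
ρ = 10.5/11.9 = 0.8824
The server is busy 88.24% of the time.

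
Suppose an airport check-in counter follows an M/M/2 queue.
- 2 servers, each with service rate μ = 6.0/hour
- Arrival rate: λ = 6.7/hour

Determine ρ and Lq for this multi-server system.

Traffic intensity: ρ = λ/(cμ) = 6.7/(2×6.0) = 0.5583
Since ρ = 0.5583 < 1, system is stable.
Offered load a = λ/μ = cρ = 6.7/6.0 = 1.1167
P₀ = [ Σₙ₌₀^1 aⁿ/n! + a^2/(2!(1-ρ)) ]⁻¹
Σ = a^0/0! + a^1/1! = 1.0000 + 1.1167 = 2.1167
a^2/(2!(1-ρ)) = 1.2469/(2 × 0.44167) = 1.4116
P₀ = 1/(2.1167 + 1.4116) = 0.2834
Lq = P₀·a^2·ρ / (2!(1-ρ)²) = 0.283422 × 1.24694 × 0.558333 / (2 × 0.195069) = 0.5058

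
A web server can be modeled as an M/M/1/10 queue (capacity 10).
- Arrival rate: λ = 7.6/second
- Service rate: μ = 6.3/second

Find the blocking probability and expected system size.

ρ = λ/μ = 7.6/6.3 = 1.206349
P₀ = (1-ρ)/(1-ρ^(K+1)) = (1-1.206349)/(1-1.206349^11) = -0.20635/-6.8741 = 0.03002
P_K = P₀×ρ^K = 0.03002 × 1.206349^10 = 0.03002 × 6.5272 = 0.1959
Blocking probability P_10 = 0.1959 (19.59%)
L = ρ[1 - (K+1)ρ^K + Kρ^(K+1)] / [(1-ρ)(1-ρ^(K+1))]
L = 1.206349 × (1 - 11×6.52724 + 10×7.87413) / ((1 - 1.206349) × (1 - 7.87413)) = 6.7540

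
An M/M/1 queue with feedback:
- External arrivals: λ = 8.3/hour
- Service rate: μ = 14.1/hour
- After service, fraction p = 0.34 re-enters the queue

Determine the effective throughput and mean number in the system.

Effective arrival rate: λ_eff = λ/(1-p) = 8.3/(1-0.34) = 8.3/0.66 = 12.57576
ρ = λ_eff/μ = 12.57576/14.1 = 0.891898
L = ρ/(1-ρ) = 0.891898/(1-0.891898) = 8.2505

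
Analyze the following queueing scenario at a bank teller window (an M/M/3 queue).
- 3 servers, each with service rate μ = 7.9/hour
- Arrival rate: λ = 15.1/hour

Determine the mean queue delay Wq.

Traffic intensity: ρ = λ/(cμ) = 15.1/(3×7.9) = 0.6371
Since ρ = 0.6371 < 1, system is stable.
Offered load a = λ/μ = cρ = 15.1/7.9 = 1.9114
P₀ = [ Σₙ₌₀^2 aⁿ/n! + a^3/(3!(1-ρ)) ]⁻¹
Σ = a^0/0! + a^1/1! + a^2/2! = 1.0000 + 1.9114 + 1.8267 = 4.7381
a^3/(3!(1-ρ)) = 6.98312/(6 × 0.362869) = 3.2074
P₀ = 1/(4.7381 + 3.2074) = 0.1259
Lq = P₀·a^3·ρ / (3!(1-ρ)²) = 0.1259 × 6.9831 × 0.6371 / (6 × 0.1317) = 0.7088
Wq = Lq/λ = 0.7088/15.1 = 0.04694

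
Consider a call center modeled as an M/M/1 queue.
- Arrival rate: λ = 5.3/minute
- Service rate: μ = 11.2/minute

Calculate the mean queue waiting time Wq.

First, compute utilization: ρ = λ/μ = 5.3/11.2 = 0.4732
For M/M/1: Wq = λ/(μ(μ-λ))
Wq = 5.3/(11.2 × (11.2-5.3))
Wq = 5.3/(11.2 × 5.90)
Wq = 0.08021 minutes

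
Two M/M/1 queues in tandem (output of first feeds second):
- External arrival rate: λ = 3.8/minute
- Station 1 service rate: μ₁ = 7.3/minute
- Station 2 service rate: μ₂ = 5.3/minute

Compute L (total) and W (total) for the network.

By Jackson's theorem, each station behaves as independent M/M/1.
Station 1: ρ₁ = 3.8/7.3 = 0.5205, L₁ = ρ₁/(1-ρ₁) = λ/(μ₁-λ) = 3.8/3.50 = 1.0857
Station 2: ρ₂ = 3.8/5.3 = 0.7170, L₂ = ρ₂/(1-ρ₂) = λ/(μ₂-λ) = 3.8/1.50 = 2.5333
Total: L = L₁ + L₂ = 1.0857 + 2.5333 = 3.6190
W = L/λ = 3.6190/3.8 = 0.9524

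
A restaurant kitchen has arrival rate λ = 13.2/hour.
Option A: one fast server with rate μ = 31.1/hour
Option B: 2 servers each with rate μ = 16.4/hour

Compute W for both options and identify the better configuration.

Option A: single server μ = 31.1 (M/M/1)
  ρ_A = 13.2/31.1 = 0.4244
  W_A = 1/(μ-λ) = 1/(31.1-13.2) = 1/17.90 = 0.05587

Option B: 2 servers μ = 16.4 (M/M/2)
  ρ_B = λ/(cμ) = 13.2/(2×16.4) = 0.4024
  Offered load a = λ/μ = cρ = 13.2/16.4 = 0.8049
  P₀ = [ Σₙ₌₀^1 aⁿ/n! + a^2/(2!(1-ρ)) ]⁻¹
  Σ = a^0/0! + a^1/1! = 1.0000 + 0.8049 = 1.8049
  a^2/(2!(1-ρ)) = 0.64783/(2 × 0.59756) = 0.5421
  P₀ = 1/(1.8049 + 0.5421) = 0.4261
  Lq = P₀·a^2·ρ / (2!(1-ρ)²) = 0.4261 × 0.6478 × 0.4024 / (2 × 0.3571) = 0.1555
  Wq_B = Lq/λ = 0.1555/13.2 = 0.01178
  W_B = Wq_B + 1/μ = 0.01178 + 0.06098 = 0.07276

Since W_A = 0.05587 < W_B = 0.07276, Option A (single fast server) has the shorter time in system.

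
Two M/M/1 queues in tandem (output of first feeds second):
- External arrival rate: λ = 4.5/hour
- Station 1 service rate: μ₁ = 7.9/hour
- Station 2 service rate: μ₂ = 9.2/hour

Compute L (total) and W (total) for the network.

By Jackson's theorem, each station behaves as independent M/M/1.
Station 1: ρ₁ = 4.5/7.9 = 0.5696, L₁ = ρ₁/(1-ρ₁) = λ/(μ₁-λ) = 4.5/3.40 = 1.32353
Station 2: ρ₂ = 4.5/9.2 = 0.4891, L₂ = ρ₂/(1-ρ₂) = λ/(μ₂-λ) = 4.5/4.70 = 0.957447
Total: L = L₁ + L₂ = 1.32353 + 0.957447 = 2.2810
W = L/λ = 2.2810/4.5 = 0.5069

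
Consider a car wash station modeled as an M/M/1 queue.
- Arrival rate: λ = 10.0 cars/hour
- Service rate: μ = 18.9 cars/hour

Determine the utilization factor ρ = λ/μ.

Server utilization: ρ = λ/μ
ρ = 10.0/18.9 = 0.5291
The server is busy 52.91% of the time.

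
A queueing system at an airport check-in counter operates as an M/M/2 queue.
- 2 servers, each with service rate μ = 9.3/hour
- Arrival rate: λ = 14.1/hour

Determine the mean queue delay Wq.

Traffic intensity: ρ = λ/(cμ) = 14.1/(2×9.3) = 0.7581
Since ρ = 0.7581 < 1, system is stable.
Offered load a = λ/μ = cρ = 14.1/9.3 = 1.5161
P₀ = [ Σₙ₌₀^1 aⁿ/n! + a^2/(2!(1-ρ)) ]⁻¹
Σ = a^0/0! + a^1/1! = 1.0000 + 1.5161 = 2.5161
a^2/(2!(1-ρ)) = 2.298647/(2 × 0.2419355) = 4.7505
P₀ = 1/(2.5161 + 4.7505) = 0.1376
Lq = P₀·a^2·ρ / (2!(1-ρ)²) = 0.137615 × 2.29865 × 0.758065 / (2 × 0.0585328) = 2.0484
Wq = Lq/λ = 2.0484/14.1 = 0.1453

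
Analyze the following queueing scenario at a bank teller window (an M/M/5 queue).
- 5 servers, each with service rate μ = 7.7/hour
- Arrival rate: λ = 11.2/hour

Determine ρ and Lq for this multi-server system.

Traffic intensity: ρ = λ/(cμ) = 11.2/(5×7.7) = 0.2909
Since ρ = 0.2909 < 1, system is stable.
Offered load a = λ/μ = cρ = 11.2/7.7 = 1.4545
P₀ = [ Σₙ₌₀^4 aⁿ/n! + a^5/(5!(1-ρ)) ]⁻¹
Σ = a^0/0! + a^1/1! + a^2/2! + a^3/3! + a^4/4! = 1.0000 + 1.4545 + 1.0579 + 0.5129 + 0.1865 = 4.2118
a^5/(5!(1-ρ)) = 6.5108/(120 × 0.70909) = 0.07652
P₀ = 1/(4.2118 + 0.07652) = 0.2332
Lq = P₀·a^5·ρ / (5!(1-ρ)²) = 0.2332 × 6.5108 × 0.2909 / (120 × 0.5028) = 0.007320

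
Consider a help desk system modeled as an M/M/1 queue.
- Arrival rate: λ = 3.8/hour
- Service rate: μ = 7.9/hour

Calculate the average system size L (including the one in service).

ρ = λ/μ = 3.8/7.9 = 0.4810
For M/M/1: L = λ/(μ-λ)
L = 3.8/(7.9-3.8) = 3.8/4.10
L = 0.9268 tickets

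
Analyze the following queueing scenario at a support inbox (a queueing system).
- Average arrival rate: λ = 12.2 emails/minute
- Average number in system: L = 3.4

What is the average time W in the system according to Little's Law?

Little's Law: L = λW, so W = L/λ
W = 3.4/12.2 = 0.2787 minutes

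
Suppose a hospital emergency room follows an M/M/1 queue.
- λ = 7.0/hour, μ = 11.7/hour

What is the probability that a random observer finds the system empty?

ρ = λ/μ = 7.0/11.7 = 0.5983
P(0) = 1 - ρ = 1 - 0.5983 = 0.4017
The server is idle 40.17% of the time.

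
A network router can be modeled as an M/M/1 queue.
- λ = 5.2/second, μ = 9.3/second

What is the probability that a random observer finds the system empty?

ρ = λ/μ = 5.2/9.3 = 0.5591
P(0) = 1 - ρ = 1 - 0.5591 = 0.4409
The server is idle 44.09% of the time.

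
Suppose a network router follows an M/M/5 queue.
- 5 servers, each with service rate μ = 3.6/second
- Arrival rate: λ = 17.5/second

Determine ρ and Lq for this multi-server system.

Traffic intensity: ρ = λ/(cμ) = 17.5/(5×3.6) = 0.9722
Since ρ = 0.9722 < 1, system is stable.
Offered load a = λ/μ = cρ = 17.5/3.6 = 4.8611
P₀ = [ Σₙ₌₀^4 aⁿ/n! + a^5/(5!(1-ρ)) ]⁻¹
Σ = a^0/0! + a^1/1! + a^2/2! + a^3/3! + a^4/4! = 1.0000 + 4.8611 + 11.8152 + 19.1450 + 23.2665 = 60.0878
a^5/(5!(1-ρ)) = 2714.4243/(120 × 0.027777778) = 814.3273
P₀ = 1/(60.0878 + 814.3273) = 0.001144
Lq = P₀·a^5·ρ / (5!(1-ρ)²) = 0.001143622 × 2714.4243 × 0.9722222 / (120 × 0.0007716049) = 32.5949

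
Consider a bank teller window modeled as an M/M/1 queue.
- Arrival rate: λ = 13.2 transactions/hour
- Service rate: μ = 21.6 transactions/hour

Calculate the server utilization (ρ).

Server utilization: ρ = λ/μ
ρ = 13.2/21.6 = 0.6111
The server is busy 61.11% of the time.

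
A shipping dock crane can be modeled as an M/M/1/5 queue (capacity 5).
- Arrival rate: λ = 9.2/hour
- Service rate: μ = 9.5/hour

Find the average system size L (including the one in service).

ρ = λ/μ = 9.2/9.5 = 0.96842
P₀ = (1-ρ)/(1-ρ^(K+1)) = (1-0.96842)/(1-0.96842^6) = 0.031580/0.17514 = 0.1803
P_K = P₀×ρ^K = 0.1803 × 0.96842^5 = 0.1803 × 0.8518 = 0.1536
L = ρ[1 - (K+1)ρ^K + Kρ^(K+1)] / [(1-ρ)(1-ρ^(K+1))]
L = 0.96842 × (1 - 6×0.85176296 + 5×0.82486429) / ((1 - 0.96842) × (1 - 0.82486429)) = 2.4065 containers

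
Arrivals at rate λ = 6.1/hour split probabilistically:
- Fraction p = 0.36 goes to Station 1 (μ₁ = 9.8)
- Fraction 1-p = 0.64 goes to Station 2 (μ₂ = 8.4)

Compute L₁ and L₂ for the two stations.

Effective rates: λ₁ = 6.1×0.36 = 2.196, λ₂ = 6.1×0.64 = 3.904
Station 1: ρ₁ = 2.196/9.8 = 0.2241, L₁ = ρ₁/(1-ρ₁) = 0.2241/(1-0.2241) = 0.2888
Station 2: ρ₂ = 3.904/8.4 = 0.46476, L₂ = ρ₂/(1-ρ₂) = 0.46476/(1-0.46476) = 0.8683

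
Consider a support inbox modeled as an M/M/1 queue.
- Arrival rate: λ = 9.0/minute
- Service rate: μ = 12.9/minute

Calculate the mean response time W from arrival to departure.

First, compute utilization: ρ = λ/μ = 9.0/12.9 = 0.6977
For M/M/1: W = 1/(μ-λ)
W = 1/(12.9-9.0) = 1/3.90
W = 0.2564 minutes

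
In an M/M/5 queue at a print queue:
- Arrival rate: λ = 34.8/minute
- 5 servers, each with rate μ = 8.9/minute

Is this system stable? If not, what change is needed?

Stability requires ρ = λ/(cμ) < 1
ρ = 34.8/(5 × 8.9) = 34.8/44.50 = 0.7820
Since 0.7820 < 1, the system is STABLE.
The servers are busy 78.20% of the time.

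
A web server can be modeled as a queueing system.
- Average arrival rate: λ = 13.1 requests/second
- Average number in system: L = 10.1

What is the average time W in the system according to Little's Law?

Little's Law: L = λW, so W = L/λ
W = 10.1/13.1 = 0.7710 seconds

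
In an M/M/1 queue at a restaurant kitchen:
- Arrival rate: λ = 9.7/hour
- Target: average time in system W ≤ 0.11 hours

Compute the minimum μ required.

For M/M/1: W = 1/(μ-λ)
Need W ≤ 0.11, so 1/(μ-λ) ≤ 0.11
μ - λ ≥ 1/0.11 = 9.0909
μ ≥ 9.7 + 9.0909 = 18.7909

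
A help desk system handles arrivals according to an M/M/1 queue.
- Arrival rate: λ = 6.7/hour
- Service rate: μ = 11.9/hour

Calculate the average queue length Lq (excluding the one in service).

ρ = λ/μ = 6.7/11.9 = 0.5630
For M/M/1: Lq = λ²/(μ(μ-λ))
Lq = 44.89/(11.9 × 5.20)
Lq = 0.7254 tickets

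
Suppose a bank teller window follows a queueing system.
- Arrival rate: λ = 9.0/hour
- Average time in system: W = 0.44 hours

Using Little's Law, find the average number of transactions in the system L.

Little's Law: L = λW
L = 9.0 × 0.44 = 3.9600 transactions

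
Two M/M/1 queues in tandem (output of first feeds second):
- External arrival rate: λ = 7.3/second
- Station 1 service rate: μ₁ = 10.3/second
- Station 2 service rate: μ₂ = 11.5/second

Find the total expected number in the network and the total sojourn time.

By Jackson's theorem, each station behaves as independent M/M/1.
Station 1: ρ₁ = 7.3/10.3 = 0.7087, L₁ = ρ₁/(1-ρ₁) = λ/(μ₁-λ) = 7.3/3.00 = 2.4333
Station 2: ρ₂ = 7.3/11.5 = 0.6348, L₂ = ρ₂/(1-ρ₂) = λ/(μ₂-λ) = 7.3/4.20 = 1.7381
Total: L = L₁ + L₂ = 2.4333 + 1.7381 = 4.1714
W = L/λ = 4.1714/7.3 = 0.5714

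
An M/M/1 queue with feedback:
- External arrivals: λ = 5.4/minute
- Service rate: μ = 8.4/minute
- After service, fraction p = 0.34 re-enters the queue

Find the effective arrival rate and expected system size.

Effective arrival rate: λ_eff = λ/(1-p) = 5.4/(1-0.34) = 5.4/0.66 = 8.18182
ρ = λ_eff/μ = 8.18182/8.4 = 0.974026
L = ρ/(1-ρ) = 0.974026/(1-0.974026) = 37.5000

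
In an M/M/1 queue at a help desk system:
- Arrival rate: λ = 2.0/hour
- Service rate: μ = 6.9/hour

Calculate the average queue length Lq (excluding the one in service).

ρ = λ/μ = 2.0/6.9 = 0.2899
For M/M/1: Lq = λ²/(μ(μ-λ))
Lq = 4.00/(6.9 × 4.90)
Lq = 0.1183 tickets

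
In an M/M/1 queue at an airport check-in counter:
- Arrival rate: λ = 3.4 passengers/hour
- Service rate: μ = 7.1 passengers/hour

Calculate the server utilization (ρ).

Server utilization: ρ = λ/μ
ρ = 3.4/7.1 = 0.4789
The server is busy 47.89% of the time.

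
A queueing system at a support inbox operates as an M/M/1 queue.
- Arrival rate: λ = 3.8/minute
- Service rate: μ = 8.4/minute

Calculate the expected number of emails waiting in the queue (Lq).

ρ = λ/μ = 3.8/8.4 = 0.4524
For M/M/1: Lq = λ²/(μ(μ-λ))
Lq = 14.44/(8.4 × 4.60)
Lq = 0.3737 emails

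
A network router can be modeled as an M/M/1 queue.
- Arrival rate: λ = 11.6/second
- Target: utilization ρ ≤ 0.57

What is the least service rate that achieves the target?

ρ = λ/μ, so μ = λ/ρ
μ ≥ 11.6/0.57 = 20.3509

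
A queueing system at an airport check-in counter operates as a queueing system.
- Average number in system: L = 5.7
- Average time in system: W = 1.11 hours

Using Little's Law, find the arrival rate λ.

Little's Law: L = λW, so λ = L/W
λ = 5.7/1.11 = 5.1351 passengers/hour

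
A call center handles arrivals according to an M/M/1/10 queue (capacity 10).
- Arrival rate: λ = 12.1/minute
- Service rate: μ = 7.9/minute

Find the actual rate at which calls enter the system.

ρ = λ/μ = 12.1/7.9 = 1.53165
P₀ = (1-ρ)/(1-ρ^(K+1)) = (1-1.53165)/(1-1.53165^11) = -0.5316/-107.8316 = 0.004930
P_K = P₀×ρ^K = 0.004930 × 1.53165^10 = 0.004930 × 71.0551 = 0.3503
λ_eff = λ(1-P_K) = 12.1 × (1 - 0.35033) = 12.1 × 0.64967 = 7.8610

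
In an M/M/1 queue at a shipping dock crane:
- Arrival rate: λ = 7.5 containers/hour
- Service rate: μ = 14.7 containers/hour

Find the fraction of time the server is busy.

Server utilization: ρ = λ/μ
ρ = 7.5/14.7 = 0.5102
The server is busy 51.02% of the time.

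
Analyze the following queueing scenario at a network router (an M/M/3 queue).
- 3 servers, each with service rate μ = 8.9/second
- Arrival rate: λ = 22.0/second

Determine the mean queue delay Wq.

Traffic intensity: ρ = λ/(cμ) = 22.0/(3×8.9) = 0.8240
Since ρ = 0.8240 < 1, system is stable.
Offered load a = λ/μ = cρ = 22.0/8.9 = 2.4719
P₀ = [ Σₙ₌₀^2 aⁿ/n! + a^3/(3!(1-ρ)) ]⁻¹
Σ = a^0/0! + a^1/1! + a^2/2! = 1.0000 + 2.4719 + 3.0552 = 6.5271
a^3/(3!(1-ρ)) = 15.1042/(6 × 0.17603) = 14.3008
P₀ = 1/(6.5271 + 14.3008) = 0.04801
Lq = P₀·a^3·ρ / (3!(1-ρ)²) = 0.0480126 × 15.1042 × 0.823970 / (6 × 0.0309865) = 3.2140
Wq = Lq/λ = 3.2140/22.0 = 0.1461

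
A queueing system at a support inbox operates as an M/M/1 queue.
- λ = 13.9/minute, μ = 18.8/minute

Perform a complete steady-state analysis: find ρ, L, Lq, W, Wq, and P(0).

Step 1: ρ = λ/μ = 13.9/18.8 = 0.7394
Step 2: L = λ/(μ-λ) = 13.9/4.90 = 2.8367
Step 3: Lq = λ²/(μ(μ-λ)) = 193.21/(18.8×4.90) = 2.0974
Step 4: W = 1/(μ-λ) = 1/4.90 = 0.20408
Step 5: Wq = λ/(μ(μ-λ)) = 13.9/(18.8×4.90) = 0.1509
Step 6: P(0) = 1-ρ = 0.2606
Verify: L = λW = 13.9×0.20408 = 2.8367 ✔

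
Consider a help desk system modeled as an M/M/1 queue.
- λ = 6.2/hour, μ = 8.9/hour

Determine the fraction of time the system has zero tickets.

ρ = λ/μ = 6.2/8.9 = 0.6966
P(0) = 1 - ρ = 1 - 0.6966 = 0.3034
The server is idle 30.34% of the time.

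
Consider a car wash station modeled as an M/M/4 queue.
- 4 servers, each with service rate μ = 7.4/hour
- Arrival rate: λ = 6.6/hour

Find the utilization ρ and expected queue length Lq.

Traffic intensity: ρ = λ/(cμ) = 6.6/(4×7.4) = 0.2230
Since ρ = 0.2230 < 1, system is stable.
Offered load a = λ/μ = cρ = 6.6/7.4 = 0.8919
P₀ = [ Σₙ₌₀^3 aⁿ/n! + a^4/(4!(1-ρ)) ]⁻¹
Σ = a^0/0! + a^1/1! + a^2/2! + a^3/3! = 1.0000 + 0.89189 + 0.39774 + 0.11825 = 2.4079
a^4/(4!(1-ρ)) = 0.6328/(24 × 0.7770) = 0.03393
P₀ = 1/(2.4079 + 0.03393) = 0.4095
Lq = P₀·a^4·ρ / (4!(1-ρ)²) = 0.4095 × 0.6328 × 0.2230 / (24 × 0.6038) = 0.003988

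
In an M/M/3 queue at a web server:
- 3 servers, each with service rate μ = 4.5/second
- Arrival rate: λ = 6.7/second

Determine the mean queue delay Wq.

Traffic intensity: ρ = λ/(cμ) = 6.7/(3×4.5) = 0.4963
Since ρ = 0.4963 < 1, system is stable.
Offered load a = λ/μ = cρ = 6.7/4.5 = 1.4889
P₀ = [ Σₙ₌₀^2 aⁿ/n! + a^3/(3!(1-ρ)) ]⁻¹
Σ = a^0/0! + a^1/1! + a^2/2! = 1.0000 + 1.4889 + 1.1084 = 3.5973
a^3/(3!(1-ρ)) = 3.3006/(6 × 0.5037) = 1.0921
P₀ = 1/(3.5973 + 1.0921) = 0.2132
Lq = P₀·a^3·ρ / (3!(1-ρ)²) = 0.21325 × 3.3006 × 0.49630 / (6 × 0.25372) = 0.2295
Wq = Lq/λ = 0.2295/6.7 = 0.03425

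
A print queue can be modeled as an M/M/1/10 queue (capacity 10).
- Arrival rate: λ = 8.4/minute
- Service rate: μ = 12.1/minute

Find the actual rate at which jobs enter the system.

ρ = λ/μ = 8.4/12.1 = 0.694215
P₀ = (1-ρ)/(1-ρ^(K+1)) = (1-0.694215)/(1-0.694215^11) = 0.3058/0.9820 = 0.3114
P_K = P₀×ρ^K = 0.3114 × 0.694215^10 = 0.3114 × 0.02600 = 0.008096
λ_eff = λ(1-P_K) = 8.4 × (1 - 0.008096) = 8.4 × 0.9919 = 8.3320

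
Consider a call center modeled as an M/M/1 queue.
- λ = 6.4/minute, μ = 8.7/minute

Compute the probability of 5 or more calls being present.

ρ = λ/μ = 6.4/8.7 = 0.7356
P(N ≥ n) = ρⁿ
P(N ≥ 5) = 0.7356^5
P(N ≥ 5) = 0.2154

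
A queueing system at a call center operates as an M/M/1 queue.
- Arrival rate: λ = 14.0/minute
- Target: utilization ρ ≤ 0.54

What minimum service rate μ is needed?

ρ = λ/μ, so μ = λ/ρ
μ ≥ 14.0/0.54 = 25.9259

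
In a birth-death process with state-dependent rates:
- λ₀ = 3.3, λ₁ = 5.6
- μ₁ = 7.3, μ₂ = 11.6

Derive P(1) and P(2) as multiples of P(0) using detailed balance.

Balance equations:
State 0: λ₀P₀ = μ₁P₁ → P₁ = (λ₀/μ₁)P₀ = (3.3/7.3)P₀ = 0.4521P₀
State 1: P₂ = (λ₀λ₁)/(μ₁μ₂)P₀ = (3.3×5.6)/(7.3×11.6)P₀ = 0.2182P₀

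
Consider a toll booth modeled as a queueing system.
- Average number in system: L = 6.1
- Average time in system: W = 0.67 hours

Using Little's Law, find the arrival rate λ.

Little's Law: L = λW, so λ = L/W
λ = 6.1/0.67 = 9.1045 vehicles/hour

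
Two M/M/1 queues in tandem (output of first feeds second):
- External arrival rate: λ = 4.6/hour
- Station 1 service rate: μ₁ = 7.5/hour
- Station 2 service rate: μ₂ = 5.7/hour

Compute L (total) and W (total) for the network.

By Jackson's theorem, each station behaves as independent M/M/1.
Station 1: ρ₁ = 4.6/7.5 = 0.6133, L₁ = ρ₁/(1-ρ₁) = λ/(μ₁-λ) = 4.6/2.90 = 1.5862
Station 2: ρ₂ = 4.6/5.7 = 0.8070, L₂ = ρ₂/(1-ρ₂) = λ/(μ₂-λ) = 4.6/1.10 = 4.1818
Total: L = L₁ + L₂ = 1.5862 + 4.1818 = 5.7680
W = L/λ = 5.7680/4.6 = 1.2539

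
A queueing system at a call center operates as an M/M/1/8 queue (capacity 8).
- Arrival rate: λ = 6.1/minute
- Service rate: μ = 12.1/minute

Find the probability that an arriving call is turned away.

ρ = λ/μ = 6.1/12.1 = 0.50413
P₀ = (1-ρ)/(1-ρ^(K+1)) = (1-0.50413)/(1-0.50413^9) = 0.4959/0.9979 = 0.4969
P_K = P₀×ρ^K = 0.4969 × 0.50413^8 = 0.4969 × 0.004172 = 0.002073
Blocking probability = 0.21%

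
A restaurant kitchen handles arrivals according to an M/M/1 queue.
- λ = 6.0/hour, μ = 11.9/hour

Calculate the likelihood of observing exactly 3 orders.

ρ = λ/μ = 6.0/11.9 = 0.5042
P(n) = (1-ρ)ρⁿ
P(3) = (1-0.5042) × 0.5042^3
P(3) = 0.49580 × 0.12818
P(3) = 0.06355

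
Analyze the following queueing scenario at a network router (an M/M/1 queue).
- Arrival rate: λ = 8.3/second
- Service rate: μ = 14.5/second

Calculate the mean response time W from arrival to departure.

First, compute utilization: ρ = λ/μ = 8.3/14.5 = 0.5724
For M/M/1: W = 1/(μ-λ)
W = 1/(14.5-8.3) = 1/6.20
W = 0.1613 seconds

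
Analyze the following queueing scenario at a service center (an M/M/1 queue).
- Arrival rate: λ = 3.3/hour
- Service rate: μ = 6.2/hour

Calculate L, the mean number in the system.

ρ = λ/μ = 3.3/6.2 = 0.5323
For M/M/1: L = λ/(μ-λ)
L = 3.3/(6.2-3.3) = 3.3/2.90
L = 1.1379 customers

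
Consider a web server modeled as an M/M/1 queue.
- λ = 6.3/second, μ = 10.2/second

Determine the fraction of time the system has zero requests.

ρ = λ/μ = 6.3/10.2 = 0.6176
P(0) = 1 - ρ = 1 - 0.6176 = 0.3824
The server is idle 38.24% of the time.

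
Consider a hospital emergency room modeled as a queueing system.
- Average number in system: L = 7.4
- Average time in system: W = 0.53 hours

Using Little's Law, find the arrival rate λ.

Little's Law: L = λW, so λ = L/W
λ = 7.4/0.53 = 13.9623 patients/hour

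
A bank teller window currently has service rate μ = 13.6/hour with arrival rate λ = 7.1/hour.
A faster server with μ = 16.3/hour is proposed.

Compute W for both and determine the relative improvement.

System 1: ρ₁ = 7.1/13.6 = 0.5221, W₁ = 1/(13.6-7.1) = 0.15385
System 2: ρ₂ = 7.1/16.3 = 0.4356, W₂ = 1/(16.3-7.1) = 0.10870
Improvement: (W₁-W₂)/W₁ = (0.15385-0.10870)/0.15385 = 29.35%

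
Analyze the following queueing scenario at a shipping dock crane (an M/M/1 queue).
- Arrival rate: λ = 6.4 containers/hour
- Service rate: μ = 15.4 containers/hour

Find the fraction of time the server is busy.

Server utilization: ρ = λ/μ
ρ = 6.4/15.4 = 0.4156
The server is busy 41.56% of the time.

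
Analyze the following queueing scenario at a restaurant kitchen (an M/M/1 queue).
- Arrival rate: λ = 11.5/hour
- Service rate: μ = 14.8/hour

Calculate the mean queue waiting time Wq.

First, compute utilization: ρ = λ/μ = 11.5/14.8 = 0.7770
For M/M/1: Wq = λ/(μ(μ-λ))
Wq = 11.5/(14.8 × (14.8-11.5))
Wq = 11.5/(14.8 × 3.30)
Wq = 0.2355 hours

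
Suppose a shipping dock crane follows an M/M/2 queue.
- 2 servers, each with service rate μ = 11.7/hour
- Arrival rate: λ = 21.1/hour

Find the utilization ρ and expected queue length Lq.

Traffic intensity: ρ = λ/(cμ) = 21.1/(2×11.7) = 0.9017
Since ρ = 0.9017 < 1, system is stable.
Offered load a = λ/μ = cρ = 21.1/11.7 = 1.8034
P₀ = [ Σₙ₌₀^1 aⁿ/n! + a^2/(2!(1-ρ)) ]⁻¹
Σ = a^0/0! + a^1/1! = 1.0000 + 1.8034 = 2.8034
a^2/(2!(1-ρ)) = 3.2523/(2 × 0.09829) = 16.5444
P₀ = 1/(2.8034 + 16.5444) = 0.05169
Lq = P₀·a^2·ρ / (2!(1-ρ)²) = 0.0516854 × 3.25232 × 0.901709 / (2 × 0.00966104) = 7.8447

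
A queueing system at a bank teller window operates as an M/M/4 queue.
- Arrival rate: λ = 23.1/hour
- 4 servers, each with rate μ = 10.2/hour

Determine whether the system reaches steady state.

Stability requires ρ = λ/(cμ) < 1
ρ = 23.1/(4 × 10.2) = 23.1/40.80 = 0.5662
Since 0.5662 < 1, the system is STABLE.
The servers are busy 56.62% of the time.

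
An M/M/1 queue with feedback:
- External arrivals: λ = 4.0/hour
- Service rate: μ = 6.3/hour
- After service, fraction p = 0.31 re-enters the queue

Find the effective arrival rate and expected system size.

Effective arrival rate: λ_eff = λ/(1-p) = 4.0/(1-0.31) = 4.0/0.69 = 5.7971
ρ = λ_eff/μ = 5.7971/6.3 = 0.920175
L = ρ/(1-ρ) = 0.920175/(1-0.920175) = 11.5274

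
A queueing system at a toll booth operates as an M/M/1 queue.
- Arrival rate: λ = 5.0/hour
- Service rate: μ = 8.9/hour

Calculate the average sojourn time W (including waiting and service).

First, compute utilization: ρ = λ/μ = 5.0/8.9 = 0.5618
For M/M/1: W = 1/(μ-λ)
W = 1/(8.9-5.0) = 1/3.90
W = 0.2564 hours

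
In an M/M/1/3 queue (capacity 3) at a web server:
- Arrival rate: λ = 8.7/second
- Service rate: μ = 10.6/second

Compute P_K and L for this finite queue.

ρ = λ/μ = 8.7/10.6 = 0.82075
P₀ = (1-ρ)/(1-ρ^(K+1)) = (1-0.82075)/(1-0.82075^4) = 0.17925/0.54622 = 0.3282
P_K = P₀×ρ^K = 0.32816 × 0.82075^3 = 0.32816 × 0.55288 = 0.1814
Blocking probability P_3 = 0.1814 (18.14%)
L = ρ[1 - (K+1)ρ^K + Kρ^(K+1)] / [(1-ρ)(1-ρ^(K+1))]
L = 0.82075 × (1 - 4×0.5529 + 3×0.4538) / ((1 - 0.82075) × (1 - 0.4538)) = 1.2558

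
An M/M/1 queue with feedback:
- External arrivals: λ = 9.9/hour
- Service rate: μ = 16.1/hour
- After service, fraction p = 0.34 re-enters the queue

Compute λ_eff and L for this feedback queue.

Effective arrival rate: λ_eff = λ/(1-p) = 9.9/(1-0.34) = 9.9/0.66 = 15.0000
ρ = λ_eff/μ = 15.0000/16.1 = 0.931677
L = ρ/(1-ρ) = 0.931677/(1-0.931677) = 13.6364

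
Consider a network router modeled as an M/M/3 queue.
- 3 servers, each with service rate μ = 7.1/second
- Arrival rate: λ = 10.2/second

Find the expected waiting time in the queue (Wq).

Traffic intensity: ρ = λ/(cμ) = 10.2/(3×7.1) = 0.4789
Since ρ = 0.4789 < 1, system is stable.
Offered load a = λ/μ = cρ = 10.2/7.1 = 1.4366
P₀ = [ Σₙ₌₀^2 aⁿ/n! + a^3/(3!(1-ρ)) ]⁻¹
Σ = a^0/0! + a^1/1! + a^2/2! = 1.00000 + 1.43662 + 1.03194 = 3.4686
a^3/(3!(1-ρ)) = 2.9650/(6 × 0.5211) = 0.9483
P₀ = 1/(3.4686 + 0.9483) = 0.2264
Lq = P₀·a^3·ρ / (3!(1-ρ)²) = 0.2264 × 2.9650 × 0.4789 / (6 × 0.2716) = 0.1973
Wq = Lq/λ = 0.1973/10.2 = 0.01934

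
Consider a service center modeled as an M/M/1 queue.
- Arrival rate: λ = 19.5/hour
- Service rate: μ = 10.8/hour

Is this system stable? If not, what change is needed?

Stability requires ρ = λ/(cμ) < 1
ρ = 19.5/(1 × 10.8) = 19.5/10.80 = 1.8056
Since 1.8056 ≥ 1, the system is UNSTABLE.
Queue grows without bound. Need μ > λ = 19.5.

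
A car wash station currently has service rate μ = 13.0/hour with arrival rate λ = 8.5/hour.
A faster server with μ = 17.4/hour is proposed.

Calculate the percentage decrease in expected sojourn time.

System 1: ρ₁ = 8.5/13.0 = 0.6538, W₁ = 1/(13.0-8.5) = 0.22222
System 2: ρ₂ = 8.5/17.4 = 0.4885, W₂ = 1/(17.4-8.5) = 0.11236
Improvement: (W₁-W₂)/W₁ = (0.22222-0.11236)/0.22222 = 49.44%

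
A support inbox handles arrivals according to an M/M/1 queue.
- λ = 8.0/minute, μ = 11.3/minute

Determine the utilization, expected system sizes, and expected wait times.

Step 1: ρ = λ/μ = 8.0/11.3 = 0.7080
Step 2: L = λ/(μ-λ) = 8.0/3.30 = 2.4242
Step 3: Lq = λ²/(μ(μ-λ)) = 64.00/(11.3×3.30) = 1.7163
Step 4: W = 1/(μ-λ) = 1/3.30 = 0.30303
Step 5: Wq = λ/(μ(μ-λ)) = 8.0/(11.3×3.30) = 0.2145
Step 6: P(0) = 1-ρ = 0.2920
Verify: L = λW = 8.0×0.30303 = 2.4242 ✔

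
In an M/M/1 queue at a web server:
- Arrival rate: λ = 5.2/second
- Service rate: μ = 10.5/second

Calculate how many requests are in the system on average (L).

ρ = λ/μ = 5.2/10.5 = 0.4952
For M/M/1: L = λ/(μ-λ)
L = 5.2/(10.5-5.2) = 5.2/5.30
L = 0.9811 requests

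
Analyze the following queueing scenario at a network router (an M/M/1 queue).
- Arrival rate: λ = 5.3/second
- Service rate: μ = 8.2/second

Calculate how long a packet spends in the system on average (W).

First, compute utilization: ρ = λ/μ = 5.3/8.2 = 0.6463
For M/M/1: W = 1/(μ-λ)
W = 1/(8.2-5.3) = 1/2.90
W = 0.3448 seconds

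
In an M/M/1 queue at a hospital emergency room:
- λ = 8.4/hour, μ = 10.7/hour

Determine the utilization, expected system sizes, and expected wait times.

Step 1: ρ = λ/μ = 8.4/10.7 = 0.7850
Step 2: L = λ/(μ-λ) = 8.4/2.30 = 3.6522
Step 3: Lq = λ²/(μ(μ-λ)) = 70.56/(10.7×2.30) = 2.8671
Step 4: W = 1/(μ-λ) = 1/2.30 = 0.43478
Step 5: Wq = λ/(μ(μ-λ)) = 8.4/(10.7×2.30) = 0.3413
Step 6: P(0) = 1-ρ = 0.2150
Verify: L = λW = 8.4×0.43478 = 3.6522 ✔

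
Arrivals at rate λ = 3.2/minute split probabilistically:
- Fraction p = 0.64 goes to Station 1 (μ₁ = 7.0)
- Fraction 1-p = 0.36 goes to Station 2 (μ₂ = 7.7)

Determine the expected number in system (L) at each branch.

Effective rates: λ₁ = 3.2×0.64 = 2.048, λ₂ = 3.2×0.36 = 1.152
Station 1: ρ₁ = 2.048/7.0 = 0.2926, L₁ = ρ₁/(1-ρ₁) = 0.2926/(1-0.2926) = 0.4136
Station 2: ρ₂ = 1.152/7.7 = 0.1496, L₂ = ρ₂/(1-ρ₂) = 0.1496/(1-0.1496) = 0.1759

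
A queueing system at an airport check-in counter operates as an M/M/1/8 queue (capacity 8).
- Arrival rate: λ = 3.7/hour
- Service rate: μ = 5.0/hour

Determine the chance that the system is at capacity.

ρ = λ/μ = 3.7/5.0 = 0.7400
P₀ = (1-ρ)/(1-ρ^(K+1)) = (1-0.7400)/(1-0.7400^9) = 0.2600/0.9335 = 0.2785
P_K = P₀×ρ^K = 0.27853 × 0.7400^8 = 0.27853 × 0.089919 = 0.02505
Blocking probability = 2.50%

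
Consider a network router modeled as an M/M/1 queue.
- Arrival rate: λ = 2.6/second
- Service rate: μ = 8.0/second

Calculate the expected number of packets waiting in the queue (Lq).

ρ = λ/μ = 2.6/8.0 = 0.3250
For M/M/1: Lq = λ²/(μ(μ-λ))
Lq = 6.76/(8.0 × 5.40)
Lq = 0.1565 packets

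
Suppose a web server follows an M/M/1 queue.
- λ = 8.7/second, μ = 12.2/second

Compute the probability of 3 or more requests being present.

ρ = λ/μ = 8.7/12.2 = 0.7131
P(N ≥ n) = ρⁿ
P(N ≥ 3) = 0.7131^3
P(N ≥ 3) = 0.3626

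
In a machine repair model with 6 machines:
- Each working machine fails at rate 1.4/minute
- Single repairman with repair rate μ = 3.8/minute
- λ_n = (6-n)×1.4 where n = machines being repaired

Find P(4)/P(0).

P(4)/P(0) = ∏_{i=0}^{4-1} λ_i/μ_{i+1}
= (6-0)×1.4/3.8 × (6-1)×1.4/3.8 × (6-2)×1.4/3.8 × (6-3)×1.4/3.8
= 6.6325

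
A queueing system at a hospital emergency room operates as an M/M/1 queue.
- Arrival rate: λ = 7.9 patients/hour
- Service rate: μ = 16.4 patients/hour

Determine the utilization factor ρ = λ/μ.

Server utilization: ρ = λ/μ
ρ = 7.9/16.4 = 0.4817
The server is busy 48.17% of the time.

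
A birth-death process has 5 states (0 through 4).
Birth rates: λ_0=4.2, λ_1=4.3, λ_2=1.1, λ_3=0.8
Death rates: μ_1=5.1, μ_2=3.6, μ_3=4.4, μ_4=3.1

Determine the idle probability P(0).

Ratios P(n)/P(0) = (λ₀···λₙ₋₁)/(μ₁···μₙ):
P(1)/P(0) = (4.2)/(5.1) = 0.8235
P(2)/P(0) = (4.2×4.3)/(5.1×3.6) = 0.9837
P(3)/P(0) = (4.2×4.3×1.1)/(5.1×3.6×4.4) = 0.2459
P(4)/P(0) = (4.2×4.3×1.1×0.8)/(5.1×3.6×4.4×3.1) = 0.06346

Normalization: ∑ P(n) = 1
P(0) × (1.0000 + 0.8235 + 0.9837 + 0.2459 + 0.06346) = 1
P(0) × 3.1166 = 1
P(0) = 1/3.1166 = 0.3209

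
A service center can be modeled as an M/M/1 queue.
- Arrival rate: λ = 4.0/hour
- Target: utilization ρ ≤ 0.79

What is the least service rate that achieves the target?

ρ = λ/μ, so μ = λ/ρ
μ ≥ 4.0/0.79 = 5.0633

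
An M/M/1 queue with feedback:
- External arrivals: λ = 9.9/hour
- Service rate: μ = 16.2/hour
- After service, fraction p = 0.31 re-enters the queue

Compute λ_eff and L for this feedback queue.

Effective arrival rate: λ_eff = λ/(1-p) = 9.9/(1-0.31) = 9.9/0.69 = 14.347826
ρ = λ_eff/μ = 14.347826/16.2 = 0.885668
L = ρ/(1-ρ) = 0.885668/(1-0.885668) = 7.7465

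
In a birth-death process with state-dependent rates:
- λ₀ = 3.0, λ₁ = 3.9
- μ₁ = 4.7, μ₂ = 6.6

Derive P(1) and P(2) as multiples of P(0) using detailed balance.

Balance equations:
State 0: λ₀P₀ = μ₁P₁ → P₁ = (λ₀/μ₁)P₀ = (3.0/4.7)P₀ = 0.6383P₀
State 1: P₂ = (λ₀λ₁)/(μ₁μ₂)P₀ = (3.0×3.9)/(4.7×6.6)P₀ = 0.3772P₀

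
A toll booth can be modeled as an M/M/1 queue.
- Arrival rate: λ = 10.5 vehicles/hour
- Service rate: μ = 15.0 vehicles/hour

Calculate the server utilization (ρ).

Server utilization: ρ = λ/μ
ρ = 10.5/15.0 = 0.7000
The server is busy 70.00% of the time.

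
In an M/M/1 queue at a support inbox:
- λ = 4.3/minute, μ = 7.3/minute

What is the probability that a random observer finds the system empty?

ρ = λ/μ = 4.3/7.3 = 0.5890
P(0) = 1 - ρ = 1 - 0.5890 = 0.4110
The server is idle 41.10% of the time.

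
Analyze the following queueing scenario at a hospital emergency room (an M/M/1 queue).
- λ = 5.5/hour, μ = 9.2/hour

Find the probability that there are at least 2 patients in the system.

ρ = λ/μ = 5.5/9.2 = 0.5978
P(N ≥ n) = ρⁿ
P(N ≥ 2) = 0.5978^2
P(N ≥ 2) = 0.3574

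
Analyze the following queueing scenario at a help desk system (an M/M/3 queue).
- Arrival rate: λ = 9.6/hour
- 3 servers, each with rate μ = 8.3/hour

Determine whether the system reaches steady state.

Stability requires ρ = λ/(cμ) < 1
ρ = 9.6/(3 × 8.3) = 9.6/24.90 = 0.3855
Since 0.3855 < 1, the system is STABLE.
The servers are busy 38.55% of the time.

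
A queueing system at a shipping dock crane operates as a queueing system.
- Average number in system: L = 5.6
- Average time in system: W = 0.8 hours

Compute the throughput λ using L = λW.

Little's Law: L = λW, so λ = L/W
λ = 5.6/0.8 = 7.0000 containers/hour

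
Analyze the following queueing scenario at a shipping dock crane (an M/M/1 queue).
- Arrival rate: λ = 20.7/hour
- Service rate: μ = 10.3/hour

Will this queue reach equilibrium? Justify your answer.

Stability requires ρ = λ/(cμ) < 1
ρ = 20.7/(1 × 10.3) = 20.7/10.30 = 2.0097
Since 2.0097 ≥ 1, the system is UNSTABLE.
Queue grows without bound. Need μ > λ = 20.7.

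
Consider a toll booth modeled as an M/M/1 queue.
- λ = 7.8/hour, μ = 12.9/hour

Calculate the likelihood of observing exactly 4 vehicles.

ρ = λ/μ = 7.8/12.9 = 0.60465
P(n) = (1-ρ)ρⁿ
P(4) = (1-0.60465) × 0.60465^4
P(4) = 0.39535 × 0.13366
P(4) = 0.05284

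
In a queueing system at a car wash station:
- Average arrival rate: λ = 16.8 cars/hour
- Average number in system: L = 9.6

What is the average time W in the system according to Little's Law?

Little's Law: L = λW, so W = L/λ
W = 9.6/16.8 = 0.5714 hours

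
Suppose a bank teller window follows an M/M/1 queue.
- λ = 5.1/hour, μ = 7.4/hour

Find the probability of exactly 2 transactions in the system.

ρ = λ/μ = 5.1/7.4 = 0.6892
P(n) = (1-ρ)ρⁿ
P(2) = (1-0.6892) × 0.6892^2
P(2) = 0.3108 × 0.4750
P(2) = 0.1476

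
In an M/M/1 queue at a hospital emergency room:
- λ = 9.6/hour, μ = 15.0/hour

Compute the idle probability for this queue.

ρ = λ/μ = 9.6/15.0 = 0.6400
P(0) = 1 - ρ = 1 - 0.6400 = 0.3600
The server is idle 36.00% of the time.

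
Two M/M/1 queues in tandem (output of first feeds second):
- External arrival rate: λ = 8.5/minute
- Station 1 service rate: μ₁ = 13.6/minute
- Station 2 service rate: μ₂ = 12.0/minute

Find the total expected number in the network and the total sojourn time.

By Jackson's theorem, each station behaves as independent M/M/1.
Station 1: ρ₁ = 8.5/13.6 = 0.6250, L₁ = ρ₁/(1-ρ₁) = λ/(μ₁-λ) = 8.5/5.10 = 1.66667
Station 2: ρ₂ = 8.5/12.0 = 0.7083, L₂ = ρ₂/(1-ρ₂) = λ/(μ₂-λ) = 8.5/3.50 = 2.42857
Total: L = L₁ + L₂ = 1.66667 + 2.42857 = 4.0952
W = L/λ = 4.0952/8.5 = 0.4818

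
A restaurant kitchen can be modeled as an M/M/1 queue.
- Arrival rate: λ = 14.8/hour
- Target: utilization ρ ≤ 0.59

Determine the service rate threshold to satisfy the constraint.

ρ = λ/μ, so μ = λ/ρ
μ ≥ 14.8/0.59 = 25.0847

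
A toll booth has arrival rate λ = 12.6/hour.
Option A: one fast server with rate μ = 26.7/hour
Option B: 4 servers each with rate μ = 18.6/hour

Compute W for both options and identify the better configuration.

Option A: single server μ = 26.7 (M/M/1)
  ρ_A = 12.6/26.7 = 0.4719
  W_A = 1/(μ-λ) = 1/(26.7-12.6) = 1/14.10 = 0.07092

Option B: 4 servers μ = 18.6 (M/M/4)
  ρ_B = λ/(cμ) = 12.6/(4×18.6) = 0.1694
  Offered load a = λ/μ = cρ = 12.6/18.6 = 0.6774
  P₀ = [ Σₙ₌₀^3 aⁿ/n! + a^4/(4!(1-ρ)) ]⁻¹
  Σ = a^0/0! + a^1/1! + a^2/2! + a^3/3! = 1.0000 + 0.67742 + 0.22945 + 0.051811 = 1.9587
  a^4/(4!(1-ρ)) = 0.2106/(24 × 0.8306) = 0.01056
  P₀ = 1/(1.9587 + 0.01056) = 0.5078
  Lq = P₀·a^4·ρ / (4!(1-ρ)²) = 0.5078 × 0.2106 × 0.1694 / (24 × 0.6900) = 0.001094
  Wq_B = Lq/λ = 0.0010937/12.6 = 0.00008680
  W_B = Wq_B + 1/μ = 0.00008680 + 0.05376 = 0.05385

Since W_B = 0.05385 < W_A = 0.07092, Option B (multiple servers) has the shorter time in system.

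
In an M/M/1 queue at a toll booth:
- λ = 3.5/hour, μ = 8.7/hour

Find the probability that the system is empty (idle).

ρ = λ/μ = 3.5/8.7 = 0.4023
P(0) = 1 - ρ = 1 - 0.4023 = 0.5977
The server is idle 59.77% of the time.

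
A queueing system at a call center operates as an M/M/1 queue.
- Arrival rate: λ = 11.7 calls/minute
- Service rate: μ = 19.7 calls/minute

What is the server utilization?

Server utilization: ρ = λ/μ
ρ = 11.7/19.7 = 0.5939
The server is busy 59.39% of the time.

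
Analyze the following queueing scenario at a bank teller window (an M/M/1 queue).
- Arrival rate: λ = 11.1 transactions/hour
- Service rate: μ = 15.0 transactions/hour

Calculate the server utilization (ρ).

Server utilization: ρ = λ/μ
ρ = 11.1/15.0 = 0.7400
The server is busy 74.00% of the time.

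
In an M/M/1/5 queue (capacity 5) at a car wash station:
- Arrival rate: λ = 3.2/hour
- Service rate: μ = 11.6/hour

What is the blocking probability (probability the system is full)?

ρ = λ/μ = 3.2/11.6 = 0.27586
P₀ = (1-ρ)/(1-ρ^(K+1)) = (1-0.27586)/(1-0.27586^6) = 0.72414/0.99956 = 0.7245
P_K = P₀×ρ^K = 0.72446 × 0.27586^5 = 0.72446 × 0.0015975 = 0.001157
Blocking probability = 0.12%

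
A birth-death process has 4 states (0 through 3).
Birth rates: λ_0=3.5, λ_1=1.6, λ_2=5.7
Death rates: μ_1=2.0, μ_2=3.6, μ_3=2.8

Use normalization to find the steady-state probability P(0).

Ratios P(n)/P(0) = (λ₀···λₙ₋₁)/(μ₁···μₙ):
P(1)/P(0) = (3.5)/(2.0) = 1.7500
P(2)/P(0) = (3.5×1.6)/(2.0×3.6) = 0.7778
P(3)/P(0) = (3.5×1.6×5.7)/(2.0×3.6×2.8) = 1.5833

Normalization: ∑ P(n) = 1
P(0) × (1.0000 + 1.7500 + 0.7778 + 1.5833) = 1
P(0) × 5.1111 = 1
P(0) = 1/5.1111 = 0.1957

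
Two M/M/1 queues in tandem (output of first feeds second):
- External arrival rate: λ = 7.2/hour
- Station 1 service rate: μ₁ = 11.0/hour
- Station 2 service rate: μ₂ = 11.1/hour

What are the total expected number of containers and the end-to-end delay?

By Jackson's theorem, each station behaves as independent M/M/1.
Station 1: ρ₁ = 7.2/11.0 = 0.6545, L₁ = ρ₁/(1-ρ₁) = λ/(μ₁-λ) = 7.2/3.80 = 1.8947
Station 2: ρ₂ = 7.2/11.1 = 0.6486, L₂ = ρ₂/(1-ρ₂) = λ/(μ₂-λ) = 7.2/3.90 = 1.8462
Total: L = L₁ + L₂ = 1.8947 + 1.8462 = 3.7409
W = L/λ = 3.7409/7.2 = 0.5196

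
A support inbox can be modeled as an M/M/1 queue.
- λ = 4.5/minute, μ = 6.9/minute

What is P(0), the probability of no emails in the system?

ρ = λ/μ = 4.5/6.9 = 0.6522
P(0) = 1 - ρ = 1 - 0.6522 = 0.3478
The server is idle 34.78% of the time.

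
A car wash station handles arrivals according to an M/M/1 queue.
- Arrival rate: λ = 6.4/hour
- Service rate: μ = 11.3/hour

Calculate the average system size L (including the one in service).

ρ = λ/μ = 6.4/11.3 = 0.5664
For M/M/1: L = λ/(μ-λ)
L = 6.4/(11.3-6.4) = 6.4/4.90
L = 1.3061 cars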